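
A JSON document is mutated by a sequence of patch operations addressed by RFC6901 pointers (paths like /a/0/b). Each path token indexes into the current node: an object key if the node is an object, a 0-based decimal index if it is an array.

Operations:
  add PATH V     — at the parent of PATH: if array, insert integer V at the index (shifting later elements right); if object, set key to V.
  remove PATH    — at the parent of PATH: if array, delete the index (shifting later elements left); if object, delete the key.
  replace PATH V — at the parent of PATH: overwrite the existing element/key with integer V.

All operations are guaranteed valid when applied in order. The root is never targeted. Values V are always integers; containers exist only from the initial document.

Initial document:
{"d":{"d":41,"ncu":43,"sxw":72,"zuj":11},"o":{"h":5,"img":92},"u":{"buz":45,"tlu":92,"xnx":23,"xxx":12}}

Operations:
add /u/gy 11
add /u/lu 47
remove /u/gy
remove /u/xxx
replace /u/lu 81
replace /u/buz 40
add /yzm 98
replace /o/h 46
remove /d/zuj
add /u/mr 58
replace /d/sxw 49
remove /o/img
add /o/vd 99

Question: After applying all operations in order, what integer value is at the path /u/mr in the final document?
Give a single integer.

After op 1 (add /u/gy 11): {"d":{"d":41,"ncu":43,"sxw":72,"zuj":11},"o":{"h":5,"img":92},"u":{"buz":45,"gy":11,"tlu":92,"xnx":23,"xxx":12}}
After op 2 (add /u/lu 47): {"d":{"d":41,"ncu":43,"sxw":72,"zuj":11},"o":{"h":5,"img":92},"u":{"buz":45,"gy":11,"lu":47,"tlu":92,"xnx":23,"xxx":12}}
After op 3 (remove /u/gy): {"d":{"d":41,"ncu":43,"sxw":72,"zuj":11},"o":{"h":5,"img":92},"u":{"buz":45,"lu":47,"tlu":92,"xnx":23,"xxx":12}}
After op 4 (remove /u/xxx): {"d":{"d":41,"ncu":43,"sxw":72,"zuj":11},"o":{"h":5,"img":92},"u":{"buz":45,"lu":47,"tlu":92,"xnx":23}}
After op 5 (replace /u/lu 81): {"d":{"d":41,"ncu":43,"sxw":72,"zuj":11},"o":{"h":5,"img":92},"u":{"buz":45,"lu":81,"tlu":92,"xnx":23}}
After op 6 (replace /u/buz 40): {"d":{"d":41,"ncu":43,"sxw":72,"zuj":11},"o":{"h":5,"img":92},"u":{"buz":40,"lu":81,"tlu":92,"xnx":23}}
After op 7 (add /yzm 98): {"d":{"d":41,"ncu":43,"sxw":72,"zuj":11},"o":{"h":5,"img":92},"u":{"buz":40,"lu":81,"tlu":92,"xnx":23},"yzm":98}
After op 8 (replace /o/h 46): {"d":{"d":41,"ncu":43,"sxw":72,"zuj":11},"o":{"h":46,"img":92},"u":{"buz":40,"lu":81,"tlu":92,"xnx":23},"yzm":98}
After op 9 (remove /d/zuj): {"d":{"d":41,"ncu":43,"sxw":72},"o":{"h":46,"img":92},"u":{"buz":40,"lu":81,"tlu":92,"xnx":23},"yzm":98}
After op 10 (add /u/mr 58): {"d":{"d":41,"ncu":43,"sxw":72},"o":{"h":46,"img":92},"u":{"buz":40,"lu":81,"mr":58,"tlu":92,"xnx":23},"yzm":98}
After op 11 (replace /d/sxw 49): {"d":{"d":41,"ncu":43,"sxw":49},"o":{"h":46,"img":92},"u":{"buz":40,"lu":81,"mr":58,"tlu":92,"xnx":23},"yzm":98}
After op 12 (remove /o/img): {"d":{"d":41,"ncu":43,"sxw":49},"o":{"h":46},"u":{"buz":40,"lu":81,"mr":58,"tlu":92,"xnx":23},"yzm":98}
After op 13 (add /o/vd 99): {"d":{"d":41,"ncu":43,"sxw":49},"o":{"h":46,"vd":99},"u":{"buz":40,"lu":81,"mr":58,"tlu":92,"xnx":23},"yzm":98}
Value at /u/mr: 58

Answer: 58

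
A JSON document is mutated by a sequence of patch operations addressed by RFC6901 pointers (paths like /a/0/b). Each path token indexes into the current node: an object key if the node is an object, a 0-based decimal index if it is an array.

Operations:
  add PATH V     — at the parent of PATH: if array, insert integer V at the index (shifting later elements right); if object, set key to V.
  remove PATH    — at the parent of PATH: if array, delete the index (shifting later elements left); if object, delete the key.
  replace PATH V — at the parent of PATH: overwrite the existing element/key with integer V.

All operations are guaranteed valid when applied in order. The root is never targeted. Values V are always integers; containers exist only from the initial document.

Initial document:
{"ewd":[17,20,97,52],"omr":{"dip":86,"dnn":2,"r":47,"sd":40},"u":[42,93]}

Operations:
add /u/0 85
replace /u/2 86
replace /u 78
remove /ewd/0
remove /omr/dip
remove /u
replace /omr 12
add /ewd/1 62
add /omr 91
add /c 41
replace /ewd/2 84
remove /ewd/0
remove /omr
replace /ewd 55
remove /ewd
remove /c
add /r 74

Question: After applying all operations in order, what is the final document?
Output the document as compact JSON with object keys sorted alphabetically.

After op 1 (add /u/0 85): {"ewd":[17,20,97,52],"omr":{"dip":86,"dnn":2,"r":47,"sd":40},"u":[85,42,93]}
After op 2 (replace /u/2 86): {"ewd":[17,20,97,52],"omr":{"dip":86,"dnn":2,"r":47,"sd":40},"u":[85,42,86]}
After op 3 (replace /u 78): {"ewd":[17,20,97,52],"omr":{"dip":86,"dnn":2,"r":47,"sd":40},"u":78}
After op 4 (remove /ewd/0): {"ewd":[20,97,52],"omr":{"dip":86,"dnn":2,"r":47,"sd":40},"u":78}
After op 5 (remove /omr/dip): {"ewd":[20,97,52],"omr":{"dnn":2,"r":47,"sd":40},"u":78}
After op 6 (remove /u): {"ewd":[20,97,52],"omr":{"dnn":2,"r":47,"sd":40}}
After op 7 (replace /omr 12): {"ewd":[20,97,52],"omr":12}
After op 8 (add /ewd/1 62): {"ewd":[20,62,97,52],"omr":12}
After op 9 (add /omr 91): {"ewd":[20,62,97,52],"omr":91}
After op 10 (add /c 41): {"c":41,"ewd":[20,62,97,52],"omr":91}
After op 11 (replace /ewd/2 84): {"c":41,"ewd":[20,62,84,52],"omr":91}
After op 12 (remove /ewd/0): {"c":41,"ewd":[62,84,52],"omr":91}
After op 13 (remove /omr): {"c":41,"ewd":[62,84,52]}
After op 14 (replace /ewd 55): {"c":41,"ewd":55}
After op 15 (remove /ewd): {"c":41}
After op 16 (remove /c): {}
After op 17 (add /r 74): {"r":74}

Answer: {"r":74}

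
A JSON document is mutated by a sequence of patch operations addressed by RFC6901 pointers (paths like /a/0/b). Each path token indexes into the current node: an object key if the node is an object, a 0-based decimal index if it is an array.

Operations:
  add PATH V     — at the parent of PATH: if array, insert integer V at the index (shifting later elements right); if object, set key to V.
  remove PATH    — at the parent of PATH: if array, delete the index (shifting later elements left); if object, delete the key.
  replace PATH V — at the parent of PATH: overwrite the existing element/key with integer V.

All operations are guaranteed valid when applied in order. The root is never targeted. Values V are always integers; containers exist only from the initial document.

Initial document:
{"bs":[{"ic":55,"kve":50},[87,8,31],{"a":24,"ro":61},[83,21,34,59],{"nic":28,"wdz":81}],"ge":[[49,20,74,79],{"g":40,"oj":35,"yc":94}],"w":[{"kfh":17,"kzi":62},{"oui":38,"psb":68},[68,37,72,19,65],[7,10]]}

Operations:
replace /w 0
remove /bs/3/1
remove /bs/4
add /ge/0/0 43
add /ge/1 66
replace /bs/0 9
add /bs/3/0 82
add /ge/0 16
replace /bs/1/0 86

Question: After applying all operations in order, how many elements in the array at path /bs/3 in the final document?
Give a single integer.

After op 1 (replace /w 0): {"bs":[{"ic":55,"kve":50},[87,8,31],{"a":24,"ro":61},[83,21,34,59],{"nic":28,"wdz":81}],"ge":[[49,20,74,79],{"g":40,"oj":35,"yc":94}],"w":0}
After op 2 (remove /bs/3/1): {"bs":[{"ic":55,"kve":50},[87,8,31],{"a":24,"ro":61},[83,34,59],{"nic":28,"wdz":81}],"ge":[[49,20,74,79],{"g":40,"oj":35,"yc":94}],"w":0}
After op 3 (remove /bs/4): {"bs":[{"ic":55,"kve":50},[87,8,31],{"a":24,"ro":61},[83,34,59]],"ge":[[49,20,74,79],{"g":40,"oj":35,"yc":94}],"w":0}
After op 4 (add /ge/0/0 43): {"bs":[{"ic":55,"kve":50},[87,8,31],{"a":24,"ro":61},[83,34,59]],"ge":[[43,49,20,74,79],{"g":40,"oj":35,"yc":94}],"w":0}
After op 5 (add /ge/1 66): {"bs":[{"ic":55,"kve":50},[87,8,31],{"a":24,"ro":61},[83,34,59]],"ge":[[43,49,20,74,79],66,{"g":40,"oj":35,"yc":94}],"w":0}
After op 6 (replace /bs/0 9): {"bs":[9,[87,8,31],{"a":24,"ro":61},[83,34,59]],"ge":[[43,49,20,74,79],66,{"g":40,"oj":35,"yc":94}],"w":0}
After op 7 (add /bs/3/0 82): {"bs":[9,[87,8,31],{"a":24,"ro":61},[82,83,34,59]],"ge":[[43,49,20,74,79],66,{"g":40,"oj":35,"yc":94}],"w":0}
After op 8 (add /ge/0 16): {"bs":[9,[87,8,31],{"a":24,"ro":61},[82,83,34,59]],"ge":[16,[43,49,20,74,79],66,{"g":40,"oj":35,"yc":94}],"w":0}
After op 9 (replace /bs/1/0 86): {"bs":[9,[86,8,31],{"a":24,"ro":61},[82,83,34,59]],"ge":[16,[43,49,20,74,79],66,{"g":40,"oj":35,"yc":94}],"w":0}
Size at path /bs/3: 4

Answer: 4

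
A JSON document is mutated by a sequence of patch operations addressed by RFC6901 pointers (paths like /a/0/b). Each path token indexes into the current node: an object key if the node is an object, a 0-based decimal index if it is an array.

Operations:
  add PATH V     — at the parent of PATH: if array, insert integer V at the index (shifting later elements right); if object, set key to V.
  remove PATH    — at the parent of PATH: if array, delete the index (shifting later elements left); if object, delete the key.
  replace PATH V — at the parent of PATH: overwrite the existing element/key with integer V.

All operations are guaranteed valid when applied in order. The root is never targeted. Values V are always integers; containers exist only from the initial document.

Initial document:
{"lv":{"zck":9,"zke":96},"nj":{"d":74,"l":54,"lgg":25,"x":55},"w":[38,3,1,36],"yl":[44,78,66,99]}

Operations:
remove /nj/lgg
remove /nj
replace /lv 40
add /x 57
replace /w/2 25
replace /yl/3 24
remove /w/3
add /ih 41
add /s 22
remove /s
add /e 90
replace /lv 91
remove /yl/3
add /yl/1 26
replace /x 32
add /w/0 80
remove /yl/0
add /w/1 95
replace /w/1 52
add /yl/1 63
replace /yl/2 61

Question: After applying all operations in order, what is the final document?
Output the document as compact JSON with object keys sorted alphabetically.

Answer: {"e":90,"ih":41,"lv":91,"w":[80,52,38,3,25],"x":32,"yl":[26,63,61,66]}

Derivation:
After op 1 (remove /nj/lgg): {"lv":{"zck":9,"zke":96},"nj":{"d":74,"l":54,"x":55},"w":[38,3,1,36],"yl":[44,78,66,99]}
After op 2 (remove /nj): {"lv":{"zck":9,"zke":96},"w":[38,3,1,36],"yl":[44,78,66,99]}
After op 3 (replace /lv 40): {"lv":40,"w":[38,3,1,36],"yl":[44,78,66,99]}
After op 4 (add /x 57): {"lv":40,"w":[38,3,1,36],"x":57,"yl":[44,78,66,99]}
After op 5 (replace /w/2 25): {"lv":40,"w":[38,3,25,36],"x":57,"yl":[44,78,66,99]}
After op 6 (replace /yl/3 24): {"lv":40,"w":[38,3,25,36],"x":57,"yl":[44,78,66,24]}
After op 7 (remove /w/3): {"lv":40,"w":[38,3,25],"x":57,"yl":[44,78,66,24]}
After op 8 (add /ih 41): {"ih":41,"lv":40,"w":[38,3,25],"x":57,"yl":[44,78,66,24]}
After op 9 (add /s 22): {"ih":41,"lv":40,"s":22,"w":[38,3,25],"x":57,"yl":[44,78,66,24]}
After op 10 (remove /s): {"ih":41,"lv":40,"w":[38,3,25],"x":57,"yl":[44,78,66,24]}
After op 11 (add /e 90): {"e":90,"ih":41,"lv":40,"w":[38,3,25],"x":57,"yl":[44,78,66,24]}
After op 12 (replace /lv 91): {"e":90,"ih":41,"lv":91,"w":[38,3,25],"x":57,"yl":[44,78,66,24]}
After op 13 (remove /yl/3): {"e":90,"ih":41,"lv":91,"w":[38,3,25],"x":57,"yl":[44,78,66]}
After op 14 (add /yl/1 26): {"e":90,"ih":41,"lv":91,"w":[38,3,25],"x":57,"yl":[44,26,78,66]}
After op 15 (replace /x 32): {"e":90,"ih":41,"lv":91,"w":[38,3,25],"x":32,"yl":[44,26,78,66]}
After op 16 (add /w/0 80): {"e":90,"ih":41,"lv":91,"w":[80,38,3,25],"x":32,"yl":[44,26,78,66]}
After op 17 (remove /yl/0): {"e":90,"ih":41,"lv":91,"w":[80,38,3,25],"x":32,"yl":[26,78,66]}
After op 18 (add /w/1 95): {"e":90,"ih":41,"lv":91,"w":[80,95,38,3,25],"x":32,"yl":[26,78,66]}
After op 19 (replace /w/1 52): {"e":90,"ih":41,"lv":91,"w":[80,52,38,3,25],"x":32,"yl":[26,78,66]}
After op 20 (add /yl/1 63): {"e":90,"ih":41,"lv":91,"w":[80,52,38,3,25],"x":32,"yl":[26,63,78,66]}
After op 21 (replace /yl/2 61): {"e":90,"ih":41,"lv":91,"w":[80,52,38,3,25],"x":32,"yl":[26,63,61,66]}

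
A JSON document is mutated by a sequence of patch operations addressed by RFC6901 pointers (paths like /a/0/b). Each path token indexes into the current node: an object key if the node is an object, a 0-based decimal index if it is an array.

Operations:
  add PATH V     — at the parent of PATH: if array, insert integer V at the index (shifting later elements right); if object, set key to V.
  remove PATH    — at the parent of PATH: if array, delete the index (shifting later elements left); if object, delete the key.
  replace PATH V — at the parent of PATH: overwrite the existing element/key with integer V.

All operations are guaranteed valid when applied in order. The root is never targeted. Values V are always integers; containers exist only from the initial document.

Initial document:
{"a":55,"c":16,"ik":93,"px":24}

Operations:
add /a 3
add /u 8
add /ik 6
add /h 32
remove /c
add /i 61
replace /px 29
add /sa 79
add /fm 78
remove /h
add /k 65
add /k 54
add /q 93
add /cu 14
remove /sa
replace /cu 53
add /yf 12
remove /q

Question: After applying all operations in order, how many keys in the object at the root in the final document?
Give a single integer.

Answer: 9

Derivation:
After op 1 (add /a 3): {"a":3,"c":16,"ik":93,"px":24}
After op 2 (add /u 8): {"a":3,"c":16,"ik":93,"px":24,"u":8}
After op 3 (add /ik 6): {"a":3,"c":16,"ik":6,"px":24,"u":8}
After op 4 (add /h 32): {"a":3,"c":16,"h":32,"ik":6,"px":24,"u":8}
After op 5 (remove /c): {"a":3,"h":32,"ik":6,"px":24,"u":8}
After op 6 (add /i 61): {"a":3,"h":32,"i":61,"ik":6,"px":24,"u":8}
After op 7 (replace /px 29): {"a":3,"h":32,"i":61,"ik":6,"px":29,"u":8}
After op 8 (add /sa 79): {"a":3,"h":32,"i":61,"ik":6,"px":29,"sa":79,"u":8}
After op 9 (add /fm 78): {"a":3,"fm":78,"h":32,"i":61,"ik":6,"px":29,"sa":79,"u":8}
After op 10 (remove /h): {"a":3,"fm":78,"i":61,"ik":6,"px":29,"sa":79,"u":8}
After op 11 (add /k 65): {"a":3,"fm":78,"i":61,"ik":6,"k":65,"px":29,"sa":79,"u":8}
After op 12 (add /k 54): {"a":3,"fm":78,"i":61,"ik":6,"k":54,"px":29,"sa":79,"u":8}
After op 13 (add /q 93): {"a":3,"fm":78,"i":61,"ik":6,"k":54,"px":29,"q":93,"sa":79,"u":8}
After op 14 (add /cu 14): {"a":3,"cu":14,"fm":78,"i":61,"ik":6,"k":54,"px":29,"q":93,"sa":79,"u":8}
After op 15 (remove /sa): {"a":3,"cu":14,"fm":78,"i":61,"ik":6,"k":54,"px":29,"q":93,"u":8}
After op 16 (replace /cu 53): {"a":3,"cu":53,"fm":78,"i":61,"ik":6,"k":54,"px":29,"q":93,"u":8}
After op 17 (add /yf 12): {"a":3,"cu":53,"fm":78,"i":61,"ik":6,"k":54,"px":29,"q":93,"u":8,"yf":12}
After op 18 (remove /q): {"a":3,"cu":53,"fm":78,"i":61,"ik":6,"k":54,"px":29,"u":8,"yf":12}
Size at the root: 9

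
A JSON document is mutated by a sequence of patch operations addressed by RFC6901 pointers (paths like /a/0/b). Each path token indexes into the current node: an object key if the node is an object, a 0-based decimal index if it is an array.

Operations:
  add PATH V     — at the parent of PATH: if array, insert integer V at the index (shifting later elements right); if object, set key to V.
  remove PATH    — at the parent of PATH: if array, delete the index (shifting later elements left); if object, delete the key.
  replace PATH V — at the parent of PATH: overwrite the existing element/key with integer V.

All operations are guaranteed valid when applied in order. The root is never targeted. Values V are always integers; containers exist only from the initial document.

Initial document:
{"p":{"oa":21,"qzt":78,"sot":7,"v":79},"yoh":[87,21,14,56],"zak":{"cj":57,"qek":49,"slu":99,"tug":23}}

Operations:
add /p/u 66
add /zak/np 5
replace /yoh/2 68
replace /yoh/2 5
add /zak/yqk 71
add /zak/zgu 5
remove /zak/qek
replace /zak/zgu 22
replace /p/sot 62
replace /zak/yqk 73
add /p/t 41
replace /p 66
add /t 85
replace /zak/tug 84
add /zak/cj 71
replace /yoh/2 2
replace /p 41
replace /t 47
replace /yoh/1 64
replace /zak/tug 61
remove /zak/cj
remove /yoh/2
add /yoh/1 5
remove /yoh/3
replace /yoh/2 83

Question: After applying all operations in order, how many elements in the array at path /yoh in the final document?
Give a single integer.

After op 1 (add /p/u 66): {"p":{"oa":21,"qzt":78,"sot":7,"u":66,"v":79},"yoh":[87,21,14,56],"zak":{"cj":57,"qek":49,"slu":99,"tug":23}}
After op 2 (add /zak/np 5): {"p":{"oa":21,"qzt":78,"sot":7,"u":66,"v":79},"yoh":[87,21,14,56],"zak":{"cj":57,"np":5,"qek":49,"slu":99,"tug":23}}
After op 3 (replace /yoh/2 68): {"p":{"oa":21,"qzt":78,"sot":7,"u":66,"v":79},"yoh":[87,21,68,56],"zak":{"cj":57,"np":5,"qek":49,"slu":99,"tug":23}}
After op 4 (replace /yoh/2 5): {"p":{"oa":21,"qzt":78,"sot":7,"u":66,"v":79},"yoh":[87,21,5,56],"zak":{"cj":57,"np":5,"qek":49,"slu":99,"tug":23}}
After op 5 (add /zak/yqk 71): {"p":{"oa":21,"qzt":78,"sot":7,"u":66,"v":79},"yoh":[87,21,5,56],"zak":{"cj":57,"np":5,"qek":49,"slu":99,"tug":23,"yqk":71}}
After op 6 (add /zak/zgu 5): {"p":{"oa":21,"qzt":78,"sot":7,"u":66,"v":79},"yoh":[87,21,5,56],"zak":{"cj":57,"np":5,"qek":49,"slu":99,"tug":23,"yqk":71,"zgu":5}}
After op 7 (remove /zak/qek): {"p":{"oa":21,"qzt":78,"sot":7,"u":66,"v":79},"yoh":[87,21,5,56],"zak":{"cj":57,"np":5,"slu":99,"tug":23,"yqk":71,"zgu":5}}
After op 8 (replace /zak/zgu 22): {"p":{"oa":21,"qzt":78,"sot":7,"u":66,"v":79},"yoh":[87,21,5,56],"zak":{"cj":57,"np":5,"slu":99,"tug":23,"yqk":71,"zgu":22}}
After op 9 (replace /p/sot 62): {"p":{"oa":21,"qzt":78,"sot":62,"u":66,"v":79},"yoh":[87,21,5,56],"zak":{"cj":57,"np":5,"slu":99,"tug":23,"yqk":71,"zgu":22}}
After op 10 (replace /zak/yqk 73): {"p":{"oa":21,"qzt":78,"sot":62,"u":66,"v":79},"yoh":[87,21,5,56],"zak":{"cj":57,"np":5,"slu":99,"tug":23,"yqk":73,"zgu":22}}
After op 11 (add /p/t 41): {"p":{"oa":21,"qzt":78,"sot":62,"t":41,"u":66,"v":79},"yoh":[87,21,5,56],"zak":{"cj":57,"np":5,"slu":99,"tug":23,"yqk":73,"zgu":22}}
After op 12 (replace /p 66): {"p":66,"yoh":[87,21,5,56],"zak":{"cj":57,"np":5,"slu":99,"tug":23,"yqk":73,"zgu":22}}
After op 13 (add /t 85): {"p":66,"t":85,"yoh":[87,21,5,56],"zak":{"cj":57,"np":5,"slu":99,"tug":23,"yqk":73,"zgu":22}}
After op 14 (replace /zak/tug 84): {"p":66,"t":85,"yoh":[87,21,5,56],"zak":{"cj":57,"np":5,"slu":99,"tug":84,"yqk":73,"zgu":22}}
After op 15 (add /zak/cj 71): {"p":66,"t":85,"yoh":[87,21,5,56],"zak":{"cj":71,"np":5,"slu":99,"tug":84,"yqk":73,"zgu":22}}
After op 16 (replace /yoh/2 2): {"p":66,"t":85,"yoh":[87,21,2,56],"zak":{"cj":71,"np":5,"slu":99,"tug":84,"yqk":73,"zgu":22}}
After op 17 (replace /p 41): {"p":41,"t":85,"yoh":[87,21,2,56],"zak":{"cj":71,"np":5,"slu":99,"tug":84,"yqk":73,"zgu":22}}
After op 18 (replace /t 47): {"p":41,"t":47,"yoh":[87,21,2,56],"zak":{"cj":71,"np":5,"slu":99,"tug":84,"yqk":73,"zgu":22}}
After op 19 (replace /yoh/1 64): {"p":41,"t":47,"yoh":[87,64,2,56],"zak":{"cj":71,"np":5,"slu":99,"tug":84,"yqk":73,"zgu":22}}
After op 20 (replace /zak/tug 61): {"p":41,"t":47,"yoh":[87,64,2,56],"zak":{"cj":71,"np":5,"slu":99,"tug":61,"yqk":73,"zgu":22}}
After op 21 (remove /zak/cj): {"p":41,"t":47,"yoh":[87,64,2,56],"zak":{"np":5,"slu":99,"tug":61,"yqk":73,"zgu":22}}
After op 22 (remove /yoh/2): {"p":41,"t":47,"yoh":[87,64,56],"zak":{"np":5,"slu":99,"tug":61,"yqk":73,"zgu":22}}
After op 23 (add /yoh/1 5): {"p":41,"t":47,"yoh":[87,5,64,56],"zak":{"np":5,"slu":99,"tug":61,"yqk":73,"zgu":22}}
After op 24 (remove /yoh/3): {"p":41,"t":47,"yoh":[87,5,64],"zak":{"np":5,"slu":99,"tug":61,"yqk":73,"zgu":22}}
After op 25 (replace /yoh/2 83): {"p":41,"t":47,"yoh":[87,5,83],"zak":{"np":5,"slu":99,"tug":61,"yqk":73,"zgu":22}}
Size at path /yoh: 3

Answer: 3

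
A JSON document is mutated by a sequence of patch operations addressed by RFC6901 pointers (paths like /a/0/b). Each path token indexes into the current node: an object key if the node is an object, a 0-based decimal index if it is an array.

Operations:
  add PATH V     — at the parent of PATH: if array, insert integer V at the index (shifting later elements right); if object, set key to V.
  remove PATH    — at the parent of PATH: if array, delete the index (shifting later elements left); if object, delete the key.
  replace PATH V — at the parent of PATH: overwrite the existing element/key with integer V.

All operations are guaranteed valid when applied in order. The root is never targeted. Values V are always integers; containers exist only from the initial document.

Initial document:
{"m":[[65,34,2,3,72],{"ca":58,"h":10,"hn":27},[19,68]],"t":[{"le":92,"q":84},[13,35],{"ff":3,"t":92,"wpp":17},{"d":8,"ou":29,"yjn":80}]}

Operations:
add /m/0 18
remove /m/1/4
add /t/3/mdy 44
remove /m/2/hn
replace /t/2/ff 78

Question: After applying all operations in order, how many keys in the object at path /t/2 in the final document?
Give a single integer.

After op 1 (add /m/0 18): {"m":[18,[65,34,2,3,72],{"ca":58,"h":10,"hn":27},[19,68]],"t":[{"le":92,"q":84},[13,35],{"ff":3,"t":92,"wpp":17},{"d":8,"ou":29,"yjn":80}]}
After op 2 (remove /m/1/4): {"m":[18,[65,34,2,3],{"ca":58,"h":10,"hn":27},[19,68]],"t":[{"le":92,"q":84},[13,35],{"ff":3,"t":92,"wpp":17},{"d":8,"ou":29,"yjn":80}]}
After op 3 (add /t/3/mdy 44): {"m":[18,[65,34,2,3],{"ca":58,"h":10,"hn":27},[19,68]],"t":[{"le":92,"q":84},[13,35],{"ff":3,"t":92,"wpp":17},{"d":8,"mdy":44,"ou":29,"yjn":80}]}
After op 4 (remove /m/2/hn): {"m":[18,[65,34,2,3],{"ca":58,"h":10},[19,68]],"t":[{"le":92,"q":84},[13,35],{"ff":3,"t":92,"wpp":17},{"d":8,"mdy":44,"ou":29,"yjn":80}]}
After op 5 (replace /t/2/ff 78): {"m":[18,[65,34,2,3],{"ca":58,"h":10},[19,68]],"t":[{"le":92,"q":84},[13,35],{"ff":78,"t":92,"wpp":17},{"d":8,"mdy":44,"ou":29,"yjn":80}]}
Size at path /t/2: 3

Answer: 3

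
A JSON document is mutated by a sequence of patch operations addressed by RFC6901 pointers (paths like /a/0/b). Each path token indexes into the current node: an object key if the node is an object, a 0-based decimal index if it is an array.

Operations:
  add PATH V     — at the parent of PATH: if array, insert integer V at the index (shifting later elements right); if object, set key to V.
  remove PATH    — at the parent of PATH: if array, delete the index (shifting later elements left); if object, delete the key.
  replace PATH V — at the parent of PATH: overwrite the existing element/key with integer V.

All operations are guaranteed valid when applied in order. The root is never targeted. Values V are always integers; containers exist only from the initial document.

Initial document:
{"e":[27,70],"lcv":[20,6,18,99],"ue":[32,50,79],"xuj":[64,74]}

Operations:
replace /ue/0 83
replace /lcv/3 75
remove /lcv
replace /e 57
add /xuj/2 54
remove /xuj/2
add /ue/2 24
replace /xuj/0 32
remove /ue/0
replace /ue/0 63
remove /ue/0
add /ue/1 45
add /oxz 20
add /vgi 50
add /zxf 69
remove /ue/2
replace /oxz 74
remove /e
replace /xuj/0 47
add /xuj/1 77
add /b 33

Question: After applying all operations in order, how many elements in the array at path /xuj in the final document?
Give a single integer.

After op 1 (replace /ue/0 83): {"e":[27,70],"lcv":[20,6,18,99],"ue":[83,50,79],"xuj":[64,74]}
After op 2 (replace /lcv/3 75): {"e":[27,70],"lcv":[20,6,18,75],"ue":[83,50,79],"xuj":[64,74]}
After op 3 (remove /lcv): {"e":[27,70],"ue":[83,50,79],"xuj":[64,74]}
After op 4 (replace /e 57): {"e":57,"ue":[83,50,79],"xuj":[64,74]}
After op 5 (add /xuj/2 54): {"e":57,"ue":[83,50,79],"xuj":[64,74,54]}
After op 6 (remove /xuj/2): {"e":57,"ue":[83,50,79],"xuj":[64,74]}
After op 7 (add /ue/2 24): {"e":57,"ue":[83,50,24,79],"xuj":[64,74]}
After op 8 (replace /xuj/0 32): {"e":57,"ue":[83,50,24,79],"xuj":[32,74]}
After op 9 (remove /ue/0): {"e":57,"ue":[50,24,79],"xuj":[32,74]}
After op 10 (replace /ue/0 63): {"e":57,"ue":[63,24,79],"xuj":[32,74]}
After op 11 (remove /ue/0): {"e":57,"ue":[24,79],"xuj":[32,74]}
After op 12 (add /ue/1 45): {"e":57,"ue":[24,45,79],"xuj":[32,74]}
After op 13 (add /oxz 20): {"e":57,"oxz":20,"ue":[24,45,79],"xuj":[32,74]}
After op 14 (add /vgi 50): {"e":57,"oxz":20,"ue":[24,45,79],"vgi":50,"xuj":[32,74]}
After op 15 (add /zxf 69): {"e":57,"oxz":20,"ue":[24,45,79],"vgi":50,"xuj":[32,74],"zxf":69}
After op 16 (remove /ue/2): {"e":57,"oxz":20,"ue":[24,45],"vgi":50,"xuj":[32,74],"zxf":69}
After op 17 (replace /oxz 74): {"e":57,"oxz":74,"ue":[24,45],"vgi":50,"xuj":[32,74],"zxf":69}
After op 18 (remove /e): {"oxz":74,"ue":[24,45],"vgi":50,"xuj":[32,74],"zxf":69}
After op 19 (replace /xuj/0 47): {"oxz":74,"ue":[24,45],"vgi":50,"xuj":[47,74],"zxf":69}
After op 20 (add /xuj/1 77): {"oxz":74,"ue":[24,45],"vgi":50,"xuj":[47,77,74],"zxf":69}
After op 21 (add /b 33): {"b":33,"oxz":74,"ue":[24,45],"vgi":50,"xuj":[47,77,74],"zxf":69}
Size at path /xuj: 3

Answer: 3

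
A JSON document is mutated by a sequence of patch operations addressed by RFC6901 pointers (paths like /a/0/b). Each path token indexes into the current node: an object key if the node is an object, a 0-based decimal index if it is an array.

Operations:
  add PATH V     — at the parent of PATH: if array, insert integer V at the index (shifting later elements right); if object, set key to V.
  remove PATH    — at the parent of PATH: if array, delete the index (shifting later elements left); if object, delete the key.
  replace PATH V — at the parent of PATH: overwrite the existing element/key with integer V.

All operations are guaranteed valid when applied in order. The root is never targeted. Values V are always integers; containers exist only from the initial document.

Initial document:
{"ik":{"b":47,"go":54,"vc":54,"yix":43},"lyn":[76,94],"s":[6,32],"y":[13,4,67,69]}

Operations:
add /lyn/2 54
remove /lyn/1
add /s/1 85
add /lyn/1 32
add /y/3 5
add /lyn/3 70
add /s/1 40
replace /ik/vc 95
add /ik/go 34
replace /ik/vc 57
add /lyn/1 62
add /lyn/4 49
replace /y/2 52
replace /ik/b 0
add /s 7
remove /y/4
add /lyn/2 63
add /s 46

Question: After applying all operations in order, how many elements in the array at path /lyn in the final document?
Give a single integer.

After op 1 (add /lyn/2 54): {"ik":{"b":47,"go":54,"vc":54,"yix":43},"lyn":[76,94,54],"s":[6,32],"y":[13,4,67,69]}
After op 2 (remove /lyn/1): {"ik":{"b":47,"go":54,"vc":54,"yix":43},"lyn":[76,54],"s":[6,32],"y":[13,4,67,69]}
After op 3 (add /s/1 85): {"ik":{"b":47,"go":54,"vc":54,"yix":43},"lyn":[76,54],"s":[6,85,32],"y":[13,4,67,69]}
After op 4 (add /lyn/1 32): {"ik":{"b":47,"go":54,"vc":54,"yix":43},"lyn":[76,32,54],"s":[6,85,32],"y":[13,4,67,69]}
After op 5 (add /y/3 5): {"ik":{"b":47,"go":54,"vc":54,"yix":43},"lyn":[76,32,54],"s":[6,85,32],"y":[13,4,67,5,69]}
After op 6 (add /lyn/3 70): {"ik":{"b":47,"go":54,"vc":54,"yix":43},"lyn":[76,32,54,70],"s":[6,85,32],"y":[13,4,67,5,69]}
After op 7 (add /s/1 40): {"ik":{"b":47,"go":54,"vc":54,"yix":43},"lyn":[76,32,54,70],"s":[6,40,85,32],"y":[13,4,67,5,69]}
After op 8 (replace /ik/vc 95): {"ik":{"b":47,"go":54,"vc":95,"yix":43},"lyn":[76,32,54,70],"s":[6,40,85,32],"y":[13,4,67,5,69]}
After op 9 (add /ik/go 34): {"ik":{"b":47,"go":34,"vc":95,"yix":43},"lyn":[76,32,54,70],"s":[6,40,85,32],"y":[13,4,67,5,69]}
After op 10 (replace /ik/vc 57): {"ik":{"b":47,"go":34,"vc":57,"yix":43},"lyn":[76,32,54,70],"s":[6,40,85,32],"y":[13,4,67,5,69]}
After op 11 (add /lyn/1 62): {"ik":{"b":47,"go":34,"vc":57,"yix":43},"lyn":[76,62,32,54,70],"s":[6,40,85,32],"y":[13,4,67,5,69]}
After op 12 (add /lyn/4 49): {"ik":{"b":47,"go":34,"vc":57,"yix":43},"lyn":[76,62,32,54,49,70],"s":[6,40,85,32],"y":[13,4,67,5,69]}
After op 13 (replace /y/2 52): {"ik":{"b":47,"go":34,"vc":57,"yix":43},"lyn":[76,62,32,54,49,70],"s":[6,40,85,32],"y":[13,4,52,5,69]}
After op 14 (replace /ik/b 0): {"ik":{"b":0,"go":34,"vc":57,"yix":43},"lyn":[76,62,32,54,49,70],"s":[6,40,85,32],"y":[13,4,52,5,69]}
After op 15 (add /s 7): {"ik":{"b":0,"go":34,"vc":57,"yix":43},"lyn":[76,62,32,54,49,70],"s":7,"y":[13,4,52,5,69]}
After op 16 (remove /y/4): {"ik":{"b":0,"go":34,"vc":57,"yix":43},"lyn":[76,62,32,54,49,70],"s":7,"y":[13,4,52,5]}
After op 17 (add /lyn/2 63): {"ik":{"b":0,"go":34,"vc":57,"yix":43},"lyn":[76,62,63,32,54,49,70],"s":7,"y":[13,4,52,5]}
After op 18 (add /s 46): {"ik":{"b":0,"go":34,"vc":57,"yix":43},"lyn":[76,62,63,32,54,49,70],"s":46,"y":[13,4,52,5]}
Size at path /lyn: 7

Answer: 7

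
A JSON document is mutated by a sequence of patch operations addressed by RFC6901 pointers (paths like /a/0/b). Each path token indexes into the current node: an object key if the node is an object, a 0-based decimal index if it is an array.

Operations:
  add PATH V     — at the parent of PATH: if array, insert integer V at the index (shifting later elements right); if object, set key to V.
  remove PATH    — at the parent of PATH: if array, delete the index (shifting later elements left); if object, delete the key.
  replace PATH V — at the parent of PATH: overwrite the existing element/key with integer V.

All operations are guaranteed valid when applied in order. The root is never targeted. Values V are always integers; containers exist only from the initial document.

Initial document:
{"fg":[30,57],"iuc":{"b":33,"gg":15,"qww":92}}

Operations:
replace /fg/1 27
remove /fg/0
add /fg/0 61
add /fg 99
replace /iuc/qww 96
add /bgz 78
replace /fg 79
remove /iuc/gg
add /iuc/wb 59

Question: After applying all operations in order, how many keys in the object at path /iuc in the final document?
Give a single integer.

Answer: 3

Derivation:
After op 1 (replace /fg/1 27): {"fg":[30,27],"iuc":{"b":33,"gg":15,"qww":92}}
After op 2 (remove /fg/0): {"fg":[27],"iuc":{"b":33,"gg":15,"qww":92}}
After op 3 (add /fg/0 61): {"fg":[61,27],"iuc":{"b":33,"gg":15,"qww":92}}
After op 4 (add /fg 99): {"fg":99,"iuc":{"b":33,"gg":15,"qww":92}}
After op 5 (replace /iuc/qww 96): {"fg":99,"iuc":{"b":33,"gg":15,"qww":96}}
After op 6 (add /bgz 78): {"bgz":78,"fg":99,"iuc":{"b":33,"gg":15,"qww":96}}
After op 7 (replace /fg 79): {"bgz":78,"fg":79,"iuc":{"b":33,"gg":15,"qww":96}}
After op 8 (remove /iuc/gg): {"bgz":78,"fg":79,"iuc":{"b":33,"qww":96}}
After op 9 (add /iuc/wb 59): {"bgz":78,"fg":79,"iuc":{"b":33,"qww":96,"wb":59}}
Size at path /iuc: 3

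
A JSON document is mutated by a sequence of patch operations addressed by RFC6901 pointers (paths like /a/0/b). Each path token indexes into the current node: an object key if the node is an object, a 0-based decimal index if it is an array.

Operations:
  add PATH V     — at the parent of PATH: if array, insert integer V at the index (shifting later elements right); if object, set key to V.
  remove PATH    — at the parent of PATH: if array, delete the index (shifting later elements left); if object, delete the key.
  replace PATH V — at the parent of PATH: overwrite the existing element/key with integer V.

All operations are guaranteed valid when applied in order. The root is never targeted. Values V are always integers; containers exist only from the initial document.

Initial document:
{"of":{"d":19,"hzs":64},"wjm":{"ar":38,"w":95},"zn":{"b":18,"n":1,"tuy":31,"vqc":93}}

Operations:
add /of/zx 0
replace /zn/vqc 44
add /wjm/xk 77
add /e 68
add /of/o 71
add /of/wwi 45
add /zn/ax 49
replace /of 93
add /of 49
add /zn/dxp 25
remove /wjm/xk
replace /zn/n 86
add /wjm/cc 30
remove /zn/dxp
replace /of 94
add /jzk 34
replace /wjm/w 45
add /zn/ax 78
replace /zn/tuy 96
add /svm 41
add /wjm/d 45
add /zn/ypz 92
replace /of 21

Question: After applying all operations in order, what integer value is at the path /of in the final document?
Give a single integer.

Answer: 21

Derivation:
After op 1 (add /of/zx 0): {"of":{"d":19,"hzs":64,"zx":0},"wjm":{"ar":38,"w":95},"zn":{"b":18,"n":1,"tuy":31,"vqc":93}}
After op 2 (replace /zn/vqc 44): {"of":{"d":19,"hzs":64,"zx":0},"wjm":{"ar":38,"w":95},"zn":{"b":18,"n":1,"tuy":31,"vqc":44}}
After op 3 (add /wjm/xk 77): {"of":{"d":19,"hzs":64,"zx":0},"wjm":{"ar":38,"w":95,"xk":77},"zn":{"b":18,"n":1,"tuy":31,"vqc":44}}
After op 4 (add /e 68): {"e":68,"of":{"d":19,"hzs":64,"zx":0},"wjm":{"ar":38,"w":95,"xk":77},"zn":{"b":18,"n":1,"tuy":31,"vqc":44}}
After op 5 (add /of/o 71): {"e":68,"of":{"d":19,"hzs":64,"o":71,"zx":0},"wjm":{"ar":38,"w":95,"xk":77},"zn":{"b":18,"n":1,"tuy":31,"vqc":44}}
After op 6 (add /of/wwi 45): {"e":68,"of":{"d":19,"hzs":64,"o":71,"wwi":45,"zx":0},"wjm":{"ar":38,"w":95,"xk":77},"zn":{"b":18,"n":1,"tuy":31,"vqc":44}}
After op 7 (add /zn/ax 49): {"e":68,"of":{"d":19,"hzs":64,"o":71,"wwi":45,"zx":0},"wjm":{"ar":38,"w":95,"xk":77},"zn":{"ax":49,"b":18,"n":1,"tuy":31,"vqc":44}}
After op 8 (replace /of 93): {"e":68,"of":93,"wjm":{"ar":38,"w":95,"xk":77},"zn":{"ax":49,"b":18,"n":1,"tuy":31,"vqc":44}}
After op 9 (add /of 49): {"e":68,"of":49,"wjm":{"ar":38,"w":95,"xk":77},"zn":{"ax":49,"b":18,"n":1,"tuy":31,"vqc":44}}
After op 10 (add /zn/dxp 25): {"e":68,"of":49,"wjm":{"ar":38,"w":95,"xk":77},"zn":{"ax":49,"b":18,"dxp":25,"n":1,"tuy":31,"vqc":44}}
After op 11 (remove /wjm/xk): {"e":68,"of":49,"wjm":{"ar":38,"w":95},"zn":{"ax":49,"b":18,"dxp":25,"n":1,"tuy":31,"vqc":44}}
After op 12 (replace /zn/n 86): {"e":68,"of":49,"wjm":{"ar":38,"w":95},"zn":{"ax":49,"b":18,"dxp":25,"n":86,"tuy":31,"vqc":44}}
After op 13 (add /wjm/cc 30): {"e":68,"of":49,"wjm":{"ar":38,"cc":30,"w":95},"zn":{"ax":49,"b":18,"dxp":25,"n":86,"tuy":31,"vqc":44}}
After op 14 (remove /zn/dxp): {"e":68,"of":49,"wjm":{"ar":38,"cc":30,"w":95},"zn":{"ax":49,"b":18,"n":86,"tuy":31,"vqc":44}}
After op 15 (replace /of 94): {"e":68,"of":94,"wjm":{"ar":38,"cc":30,"w":95},"zn":{"ax":49,"b":18,"n":86,"tuy":31,"vqc":44}}
After op 16 (add /jzk 34): {"e":68,"jzk":34,"of":94,"wjm":{"ar":38,"cc":30,"w":95},"zn":{"ax":49,"b":18,"n":86,"tuy":31,"vqc":44}}
After op 17 (replace /wjm/w 45): {"e":68,"jzk":34,"of":94,"wjm":{"ar":38,"cc":30,"w":45},"zn":{"ax":49,"b":18,"n":86,"tuy":31,"vqc":44}}
After op 18 (add /zn/ax 78): {"e":68,"jzk":34,"of":94,"wjm":{"ar":38,"cc":30,"w":45},"zn":{"ax":78,"b":18,"n":86,"tuy":31,"vqc":44}}
After op 19 (replace /zn/tuy 96): {"e":68,"jzk":34,"of":94,"wjm":{"ar":38,"cc":30,"w":45},"zn":{"ax":78,"b":18,"n":86,"tuy":96,"vqc":44}}
After op 20 (add /svm 41): {"e":68,"jzk":34,"of":94,"svm":41,"wjm":{"ar":38,"cc":30,"w":45},"zn":{"ax":78,"b":18,"n":86,"tuy":96,"vqc":44}}
After op 21 (add /wjm/d 45): {"e":68,"jzk":34,"of":94,"svm":41,"wjm":{"ar":38,"cc":30,"d":45,"w":45},"zn":{"ax":78,"b":18,"n":86,"tuy":96,"vqc":44}}
After op 22 (add /zn/ypz 92): {"e":68,"jzk":34,"of":94,"svm":41,"wjm":{"ar":38,"cc":30,"d":45,"w":45},"zn":{"ax":78,"b":18,"n":86,"tuy":96,"vqc":44,"ypz":92}}
After op 23 (replace /of 21): {"e":68,"jzk":34,"of":21,"svm":41,"wjm":{"ar":38,"cc":30,"d":45,"w":45},"zn":{"ax":78,"b":18,"n":86,"tuy":96,"vqc":44,"ypz":92}}
Value at /of: 21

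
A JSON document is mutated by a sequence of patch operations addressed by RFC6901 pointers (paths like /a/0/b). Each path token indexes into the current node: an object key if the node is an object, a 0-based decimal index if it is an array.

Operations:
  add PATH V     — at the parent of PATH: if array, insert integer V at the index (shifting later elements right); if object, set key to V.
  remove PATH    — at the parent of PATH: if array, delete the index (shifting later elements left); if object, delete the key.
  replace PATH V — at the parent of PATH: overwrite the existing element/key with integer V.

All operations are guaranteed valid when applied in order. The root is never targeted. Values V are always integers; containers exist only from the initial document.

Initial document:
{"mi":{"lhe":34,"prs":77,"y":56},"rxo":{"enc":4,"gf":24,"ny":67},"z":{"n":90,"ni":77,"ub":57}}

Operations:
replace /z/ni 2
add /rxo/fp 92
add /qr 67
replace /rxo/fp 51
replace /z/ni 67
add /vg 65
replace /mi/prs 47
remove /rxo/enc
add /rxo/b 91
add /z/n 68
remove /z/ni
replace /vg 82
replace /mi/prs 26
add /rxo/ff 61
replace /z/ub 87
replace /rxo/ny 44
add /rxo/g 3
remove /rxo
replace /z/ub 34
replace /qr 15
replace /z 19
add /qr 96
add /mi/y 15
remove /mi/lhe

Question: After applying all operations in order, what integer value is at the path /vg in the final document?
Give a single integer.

Answer: 82

Derivation:
After op 1 (replace /z/ni 2): {"mi":{"lhe":34,"prs":77,"y":56},"rxo":{"enc":4,"gf":24,"ny":67},"z":{"n":90,"ni":2,"ub":57}}
After op 2 (add /rxo/fp 92): {"mi":{"lhe":34,"prs":77,"y":56},"rxo":{"enc":4,"fp":92,"gf":24,"ny":67},"z":{"n":90,"ni":2,"ub":57}}
After op 3 (add /qr 67): {"mi":{"lhe":34,"prs":77,"y":56},"qr":67,"rxo":{"enc":4,"fp":92,"gf":24,"ny":67},"z":{"n":90,"ni":2,"ub":57}}
After op 4 (replace /rxo/fp 51): {"mi":{"lhe":34,"prs":77,"y":56},"qr":67,"rxo":{"enc":4,"fp":51,"gf":24,"ny":67},"z":{"n":90,"ni":2,"ub":57}}
After op 5 (replace /z/ni 67): {"mi":{"lhe":34,"prs":77,"y":56},"qr":67,"rxo":{"enc":4,"fp":51,"gf":24,"ny":67},"z":{"n":90,"ni":67,"ub":57}}
After op 6 (add /vg 65): {"mi":{"lhe":34,"prs":77,"y":56},"qr":67,"rxo":{"enc":4,"fp":51,"gf":24,"ny":67},"vg":65,"z":{"n":90,"ni":67,"ub":57}}
After op 7 (replace /mi/prs 47): {"mi":{"lhe":34,"prs":47,"y":56},"qr":67,"rxo":{"enc":4,"fp":51,"gf":24,"ny":67},"vg":65,"z":{"n":90,"ni":67,"ub":57}}
After op 8 (remove /rxo/enc): {"mi":{"lhe":34,"prs":47,"y":56},"qr":67,"rxo":{"fp":51,"gf":24,"ny":67},"vg":65,"z":{"n":90,"ni":67,"ub":57}}
After op 9 (add /rxo/b 91): {"mi":{"lhe":34,"prs":47,"y":56},"qr":67,"rxo":{"b":91,"fp":51,"gf":24,"ny":67},"vg":65,"z":{"n":90,"ni":67,"ub":57}}
After op 10 (add /z/n 68): {"mi":{"lhe":34,"prs":47,"y":56},"qr":67,"rxo":{"b":91,"fp":51,"gf":24,"ny":67},"vg":65,"z":{"n":68,"ni":67,"ub":57}}
After op 11 (remove /z/ni): {"mi":{"lhe":34,"prs":47,"y":56},"qr":67,"rxo":{"b":91,"fp":51,"gf":24,"ny":67},"vg":65,"z":{"n":68,"ub":57}}
After op 12 (replace /vg 82): {"mi":{"lhe":34,"prs":47,"y":56},"qr":67,"rxo":{"b":91,"fp":51,"gf":24,"ny":67},"vg":82,"z":{"n":68,"ub":57}}
After op 13 (replace /mi/prs 26): {"mi":{"lhe":34,"prs":26,"y":56},"qr":67,"rxo":{"b":91,"fp":51,"gf":24,"ny":67},"vg":82,"z":{"n":68,"ub":57}}
After op 14 (add /rxo/ff 61): {"mi":{"lhe":34,"prs":26,"y":56},"qr":67,"rxo":{"b":91,"ff":61,"fp":51,"gf":24,"ny":67},"vg":82,"z":{"n":68,"ub":57}}
After op 15 (replace /z/ub 87): {"mi":{"lhe":34,"prs":26,"y":56},"qr":67,"rxo":{"b":91,"ff":61,"fp":51,"gf":24,"ny":67},"vg":82,"z":{"n":68,"ub":87}}
After op 16 (replace /rxo/ny 44): {"mi":{"lhe":34,"prs":26,"y":56},"qr":67,"rxo":{"b":91,"ff":61,"fp":51,"gf":24,"ny":44},"vg":82,"z":{"n":68,"ub":87}}
After op 17 (add /rxo/g 3): {"mi":{"lhe":34,"prs":26,"y":56},"qr":67,"rxo":{"b":91,"ff":61,"fp":51,"g":3,"gf":24,"ny":44},"vg":82,"z":{"n":68,"ub":87}}
After op 18 (remove /rxo): {"mi":{"lhe":34,"prs":26,"y":56},"qr":67,"vg":82,"z":{"n":68,"ub":87}}
After op 19 (replace /z/ub 34): {"mi":{"lhe":34,"prs":26,"y":56},"qr":67,"vg":82,"z":{"n":68,"ub":34}}
After op 20 (replace /qr 15): {"mi":{"lhe":34,"prs":26,"y":56},"qr":15,"vg":82,"z":{"n":68,"ub":34}}
After op 21 (replace /z 19): {"mi":{"lhe":34,"prs":26,"y":56},"qr":15,"vg":82,"z":19}
After op 22 (add /qr 96): {"mi":{"lhe":34,"prs":26,"y":56},"qr":96,"vg":82,"z":19}
After op 23 (add /mi/y 15): {"mi":{"lhe":34,"prs":26,"y":15},"qr":96,"vg":82,"z":19}
After op 24 (remove /mi/lhe): {"mi":{"prs":26,"y":15},"qr":96,"vg":82,"z":19}
Value at /vg: 82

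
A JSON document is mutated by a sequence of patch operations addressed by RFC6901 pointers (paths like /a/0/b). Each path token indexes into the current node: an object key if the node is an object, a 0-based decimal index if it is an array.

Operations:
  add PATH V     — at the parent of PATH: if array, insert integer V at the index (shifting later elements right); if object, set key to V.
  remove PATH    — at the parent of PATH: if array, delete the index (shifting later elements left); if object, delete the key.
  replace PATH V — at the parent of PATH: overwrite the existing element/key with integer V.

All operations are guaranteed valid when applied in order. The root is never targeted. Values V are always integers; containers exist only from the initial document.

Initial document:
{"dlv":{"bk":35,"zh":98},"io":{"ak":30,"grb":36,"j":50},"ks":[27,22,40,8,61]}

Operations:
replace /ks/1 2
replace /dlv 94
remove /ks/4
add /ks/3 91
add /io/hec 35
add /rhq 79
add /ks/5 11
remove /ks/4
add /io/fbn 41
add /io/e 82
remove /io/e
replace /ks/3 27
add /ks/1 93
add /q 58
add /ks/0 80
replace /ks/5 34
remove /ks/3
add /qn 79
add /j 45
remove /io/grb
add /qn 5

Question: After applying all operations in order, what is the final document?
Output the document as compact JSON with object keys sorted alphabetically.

After op 1 (replace /ks/1 2): {"dlv":{"bk":35,"zh":98},"io":{"ak":30,"grb":36,"j":50},"ks":[27,2,40,8,61]}
After op 2 (replace /dlv 94): {"dlv":94,"io":{"ak":30,"grb":36,"j":50},"ks":[27,2,40,8,61]}
After op 3 (remove /ks/4): {"dlv":94,"io":{"ak":30,"grb":36,"j":50},"ks":[27,2,40,8]}
After op 4 (add /ks/3 91): {"dlv":94,"io":{"ak":30,"grb":36,"j":50},"ks":[27,2,40,91,8]}
After op 5 (add /io/hec 35): {"dlv":94,"io":{"ak":30,"grb":36,"hec":35,"j":50},"ks":[27,2,40,91,8]}
After op 6 (add /rhq 79): {"dlv":94,"io":{"ak":30,"grb":36,"hec":35,"j":50},"ks":[27,2,40,91,8],"rhq":79}
After op 7 (add /ks/5 11): {"dlv":94,"io":{"ak":30,"grb":36,"hec":35,"j":50},"ks":[27,2,40,91,8,11],"rhq":79}
After op 8 (remove /ks/4): {"dlv":94,"io":{"ak":30,"grb":36,"hec":35,"j":50},"ks":[27,2,40,91,11],"rhq":79}
After op 9 (add /io/fbn 41): {"dlv":94,"io":{"ak":30,"fbn":41,"grb":36,"hec":35,"j":50},"ks":[27,2,40,91,11],"rhq":79}
After op 10 (add /io/e 82): {"dlv":94,"io":{"ak":30,"e":82,"fbn":41,"grb":36,"hec":35,"j":50},"ks":[27,2,40,91,11],"rhq":79}
After op 11 (remove /io/e): {"dlv":94,"io":{"ak":30,"fbn":41,"grb":36,"hec":35,"j":50},"ks":[27,2,40,91,11],"rhq":79}
After op 12 (replace /ks/3 27): {"dlv":94,"io":{"ak":30,"fbn":41,"grb":36,"hec":35,"j":50},"ks":[27,2,40,27,11],"rhq":79}
After op 13 (add /ks/1 93): {"dlv":94,"io":{"ak":30,"fbn":41,"grb":36,"hec":35,"j":50},"ks":[27,93,2,40,27,11],"rhq":79}
After op 14 (add /q 58): {"dlv":94,"io":{"ak":30,"fbn":41,"grb":36,"hec":35,"j":50},"ks":[27,93,2,40,27,11],"q":58,"rhq":79}
After op 15 (add /ks/0 80): {"dlv":94,"io":{"ak":30,"fbn":41,"grb":36,"hec":35,"j":50},"ks":[80,27,93,2,40,27,11],"q":58,"rhq":79}
After op 16 (replace /ks/5 34): {"dlv":94,"io":{"ak":30,"fbn":41,"grb":36,"hec":35,"j":50},"ks":[80,27,93,2,40,34,11],"q":58,"rhq":79}
After op 17 (remove /ks/3): {"dlv":94,"io":{"ak":30,"fbn":41,"grb":36,"hec":35,"j":50},"ks":[80,27,93,40,34,11],"q":58,"rhq":79}
After op 18 (add /qn 79): {"dlv":94,"io":{"ak":30,"fbn":41,"grb":36,"hec":35,"j":50},"ks":[80,27,93,40,34,11],"q":58,"qn":79,"rhq":79}
After op 19 (add /j 45): {"dlv":94,"io":{"ak":30,"fbn":41,"grb":36,"hec":35,"j":50},"j":45,"ks":[80,27,93,40,34,11],"q":58,"qn":79,"rhq":79}
After op 20 (remove /io/grb): {"dlv":94,"io":{"ak":30,"fbn":41,"hec":35,"j":50},"j":45,"ks":[80,27,93,40,34,11],"q":58,"qn":79,"rhq":79}
After op 21 (add /qn 5): {"dlv":94,"io":{"ak":30,"fbn":41,"hec":35,"j":50},"j":45,"ks":[80,27,93,40,34,11],"q":58,"qn":5,"rhq":79}

Answer: {"dlv":94,"io":{"ak":30,"fbn":41,"hec":35,"j":50},"j":45,"ks":[80,27,93,40,34,11],"q":58,"qn":5,"rhq":79}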